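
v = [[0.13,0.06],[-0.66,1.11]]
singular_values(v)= [1.29, 0.14]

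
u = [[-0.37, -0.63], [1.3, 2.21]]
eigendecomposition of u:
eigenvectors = [[-0.86, 0.27],  [0.51, -0.96]]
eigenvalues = [0.0, 1.84]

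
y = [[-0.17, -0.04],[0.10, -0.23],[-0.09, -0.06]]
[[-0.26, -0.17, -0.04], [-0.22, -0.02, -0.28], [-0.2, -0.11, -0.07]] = y@[[1.20, 0.89, -0.04], [1.46, 0.48, 1.21]]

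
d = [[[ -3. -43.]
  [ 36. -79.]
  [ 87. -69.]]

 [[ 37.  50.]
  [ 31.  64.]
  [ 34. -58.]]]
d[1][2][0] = 34.0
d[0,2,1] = -69.0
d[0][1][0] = 36.0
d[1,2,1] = -58.0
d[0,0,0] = -3.0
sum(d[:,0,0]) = 34.0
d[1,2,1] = -58.0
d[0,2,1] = -69.0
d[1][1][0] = 31.0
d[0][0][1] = -43.0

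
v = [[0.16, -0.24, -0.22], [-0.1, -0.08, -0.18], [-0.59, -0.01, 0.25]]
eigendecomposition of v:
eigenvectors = [[0.41, -0.55, 0.15], [0.2, -0.62, -0.66], [-0.89, -0.57, 0.73]]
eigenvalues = [0.52, -0.33, 0.14]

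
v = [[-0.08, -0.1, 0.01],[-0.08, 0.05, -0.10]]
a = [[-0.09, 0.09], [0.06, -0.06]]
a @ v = [[-0.00, 0.01, -0.01], [0.00, -0.01, 0.01]]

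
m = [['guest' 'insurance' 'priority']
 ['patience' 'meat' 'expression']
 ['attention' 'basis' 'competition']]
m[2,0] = 'attention'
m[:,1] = ['insurance', 'meat', 'basis']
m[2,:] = ['attention', 'basis', 'competition']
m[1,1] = 'meat'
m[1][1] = 'meat'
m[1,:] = ['patience', 'meat', 'expression']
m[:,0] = ['guest', 'patience', 'attention']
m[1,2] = 'expression'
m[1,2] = 'expression'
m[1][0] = 'patience'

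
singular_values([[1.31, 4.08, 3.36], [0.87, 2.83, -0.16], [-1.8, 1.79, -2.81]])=[5.96, 4.04, 0.97]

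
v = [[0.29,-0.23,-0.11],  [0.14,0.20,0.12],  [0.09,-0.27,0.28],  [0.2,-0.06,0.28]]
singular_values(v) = [0.54, 0.37, 0.28]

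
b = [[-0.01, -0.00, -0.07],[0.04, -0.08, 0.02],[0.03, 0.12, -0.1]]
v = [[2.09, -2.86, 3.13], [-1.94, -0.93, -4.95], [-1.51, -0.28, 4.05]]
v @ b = [[-0.04, 0.6, -0.52],[-0.17, -0.52, 0.61],[0.13, 0.51, -0.30]]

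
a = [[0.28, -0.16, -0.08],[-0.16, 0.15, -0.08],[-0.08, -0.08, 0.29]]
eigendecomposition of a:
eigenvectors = [[-0.54, -0.84, 0.06],[-0.76, 0.45, -0.46],[-0.36, 0.30, 0.89]]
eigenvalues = [-0.0, 0.39, 0.33]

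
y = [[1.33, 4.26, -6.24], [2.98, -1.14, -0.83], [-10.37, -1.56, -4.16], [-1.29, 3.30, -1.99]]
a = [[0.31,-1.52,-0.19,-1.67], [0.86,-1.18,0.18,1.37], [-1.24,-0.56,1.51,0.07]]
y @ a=[[11.81, -3.55, -8.91, 3.18], [0.97, -2.72, -2.02, -6.6], [0.60, 19.93, -4.59, 14.89], [4.91, -0.82, -2.17, 6.54]]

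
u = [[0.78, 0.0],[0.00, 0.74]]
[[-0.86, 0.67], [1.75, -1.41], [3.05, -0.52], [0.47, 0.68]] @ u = [[-0.67, 0.50], [1.36, -1.04], [2.38, -0.38], [0.37, 0.50]]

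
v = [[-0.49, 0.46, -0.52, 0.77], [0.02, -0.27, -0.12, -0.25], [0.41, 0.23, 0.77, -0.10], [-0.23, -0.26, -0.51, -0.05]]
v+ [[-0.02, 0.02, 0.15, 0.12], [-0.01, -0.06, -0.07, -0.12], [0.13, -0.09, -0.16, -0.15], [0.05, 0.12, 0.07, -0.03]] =[[-0.51, 0.48, -0.37, 0.89], [0.01, -0.33, -0.19, -0.37], [0.54, 0.14, 0.61, -0.25], [-0.18, -0.14, -0.44, -0.08]]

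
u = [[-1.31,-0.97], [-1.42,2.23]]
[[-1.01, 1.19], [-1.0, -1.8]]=u @ [[0.75, -0.21], [0.03, -0.94]]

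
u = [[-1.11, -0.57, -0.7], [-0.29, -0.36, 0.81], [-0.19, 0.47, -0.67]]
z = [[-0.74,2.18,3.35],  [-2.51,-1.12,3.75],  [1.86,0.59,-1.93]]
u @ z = [[0.95, -2.19, -4.51], [2.62, 0.25, -3.88], [-2.29, -1.34, 2.42]]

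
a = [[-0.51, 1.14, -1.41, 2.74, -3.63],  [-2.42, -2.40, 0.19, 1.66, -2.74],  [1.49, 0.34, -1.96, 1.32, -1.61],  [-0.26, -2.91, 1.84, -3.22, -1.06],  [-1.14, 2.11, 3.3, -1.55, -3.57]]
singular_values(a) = [6.64, 6.44, 4.45, 2.52, 0.21]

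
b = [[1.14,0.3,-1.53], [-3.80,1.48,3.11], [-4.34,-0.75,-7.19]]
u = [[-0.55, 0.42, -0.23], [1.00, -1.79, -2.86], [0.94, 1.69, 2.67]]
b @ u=[[-1.77, -2.64, -5.21], [6.49, 1.01, 4.94], [-5.12, -12.63, -16.05]]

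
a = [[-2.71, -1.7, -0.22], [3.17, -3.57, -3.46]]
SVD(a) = [[-0.07, 1.0],[1.0, 0.07]] @ diag([5.906889618940276, 3.1869350526258917]) @ [[0.57, -0.58, -0.58], [-0.78, -0.61, -0.15]]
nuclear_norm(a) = 9.09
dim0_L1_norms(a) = [5.88, 5.27, 3.68]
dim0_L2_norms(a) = [4.17, 3.95, 3.47]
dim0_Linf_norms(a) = [3.17, 3.57, 3.46]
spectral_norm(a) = 5.91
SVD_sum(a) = [[-0.24, 0.25, 0.25],  [3.35, -3.43, -3.43]] + [[-2.47, -1.95, -0.47], [-0.18, -0.14, -0.03]]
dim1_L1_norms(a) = [4.63, 10.2]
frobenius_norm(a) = 6.71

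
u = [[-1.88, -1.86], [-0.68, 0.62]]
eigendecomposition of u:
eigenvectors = [[-0.97, 0.54], [-0.23, -0.84]]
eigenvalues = [-2.31, 1.05]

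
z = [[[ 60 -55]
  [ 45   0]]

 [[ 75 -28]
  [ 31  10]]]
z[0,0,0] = 60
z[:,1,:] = [[45, 0], [31, 10]]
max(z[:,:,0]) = 75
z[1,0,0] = 75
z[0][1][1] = 0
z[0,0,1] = -55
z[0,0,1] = -55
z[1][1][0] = 31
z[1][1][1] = 10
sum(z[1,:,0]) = 106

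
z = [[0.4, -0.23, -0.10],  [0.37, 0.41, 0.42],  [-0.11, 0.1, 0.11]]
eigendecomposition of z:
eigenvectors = [[0.22+0.00j, (0.7+0j), 0.70-0.00j], [(0.64+0j), 0.01-0.67j, (0.01+0.67j)], [-0.73+0.00j, -0.25-0.03j, (-0.25+0.03j)]]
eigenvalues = [(0.05+0j), (0.43+0.23j), (0.43-0.23j)]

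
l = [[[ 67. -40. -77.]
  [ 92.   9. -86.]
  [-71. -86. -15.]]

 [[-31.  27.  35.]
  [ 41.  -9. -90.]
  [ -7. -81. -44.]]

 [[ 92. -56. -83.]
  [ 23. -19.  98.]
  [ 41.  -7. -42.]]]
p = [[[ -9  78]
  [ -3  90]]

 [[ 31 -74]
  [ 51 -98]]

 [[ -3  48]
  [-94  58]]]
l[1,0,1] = 27.0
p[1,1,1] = -98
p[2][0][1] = 48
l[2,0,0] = 92.0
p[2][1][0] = -94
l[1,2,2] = -44.0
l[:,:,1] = [[-40.0, 9.0, -86.0], [27.0, -9.0, -81.0], [-56.0, -19.0, -7.0]]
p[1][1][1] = -98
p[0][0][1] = 78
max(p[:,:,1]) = 90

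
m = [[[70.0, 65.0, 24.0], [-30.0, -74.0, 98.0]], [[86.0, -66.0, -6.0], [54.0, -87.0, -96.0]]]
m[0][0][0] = 70.0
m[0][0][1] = 65.0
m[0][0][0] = 70.0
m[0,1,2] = 98.0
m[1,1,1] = -87.0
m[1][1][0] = 54.0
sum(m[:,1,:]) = -135.0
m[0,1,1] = -74.0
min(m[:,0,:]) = -66.0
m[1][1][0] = 54.0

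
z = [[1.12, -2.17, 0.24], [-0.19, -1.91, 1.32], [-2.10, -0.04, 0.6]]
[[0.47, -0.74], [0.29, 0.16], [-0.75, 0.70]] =z @ [[0.46,-0.19], [0.06,0.30], [0.37,0.53]]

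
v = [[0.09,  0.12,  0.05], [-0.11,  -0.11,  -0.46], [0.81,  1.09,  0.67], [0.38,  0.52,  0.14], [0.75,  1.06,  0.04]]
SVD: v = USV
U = [[-0.08,-0.01,0.37], [0.14,0.68,-0.38], [-0.72,-0.41,-0.44], [-0.32,0.1,0.73], [-0.60,0.6,0.01]]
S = [2.08, 0.58, 0.0]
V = [[-0.56, -0.77, -0.3], [0.13, 0.27, -0.95], [0.82, -0.58, -0.05]]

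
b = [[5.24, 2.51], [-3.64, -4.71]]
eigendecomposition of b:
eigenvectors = [[0.93, -0.27], [-0.38, 0.96]]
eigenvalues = [4.22, -3.69]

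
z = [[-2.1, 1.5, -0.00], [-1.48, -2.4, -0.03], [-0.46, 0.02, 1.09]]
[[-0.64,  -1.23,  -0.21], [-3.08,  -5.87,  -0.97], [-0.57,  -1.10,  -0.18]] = z @ [[0.85, 1.62, 0.27], [0.76, 1.45, 0.24], [-0.18, -0.35, -0.06]]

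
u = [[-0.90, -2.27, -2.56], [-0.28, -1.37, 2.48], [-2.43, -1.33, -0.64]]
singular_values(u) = [4.23, 2.97, 1.43]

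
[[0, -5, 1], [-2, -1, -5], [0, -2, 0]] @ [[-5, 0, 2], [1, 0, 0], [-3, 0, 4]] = [[-8, 0, 4], [24, 0, -24], [-2, 0, 0]]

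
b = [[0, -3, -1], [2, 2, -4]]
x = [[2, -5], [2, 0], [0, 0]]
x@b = [[-10, -16, 18], [0, -6, -2], [0, 0, 0]]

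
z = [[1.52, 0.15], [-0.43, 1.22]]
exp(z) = [[4.44, 0.59],[-1.68, 3.27]]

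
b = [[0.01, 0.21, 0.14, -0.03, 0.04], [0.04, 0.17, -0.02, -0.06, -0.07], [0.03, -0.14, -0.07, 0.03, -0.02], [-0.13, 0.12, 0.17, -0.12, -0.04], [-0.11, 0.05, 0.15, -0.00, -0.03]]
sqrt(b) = [[(0.19-0j), 0.31+0.01j, 0.19+0.01j, (-0.04-0.01j), (0.18+0.01j)], [(-0.03+0.04j), (0.53-0.1j), 0.16-0.11j, (-0.11+0.07j), (-0.07-0.11j)], [(0.04-0.01j), (-0.26+0.03j), (-0.01+0.03j), (0.04-0.02j), (-0.13+0.03j)], [-0.47+0.19j, 0.67-0.48j, (0.9-0.53j), -0.09+0.36j, (0.14-0.54j)], [(-0.25-0.01j), 0.33+0.03j, (0.52+0.03j), (-0.02-0.02j), 0.35+0.03j]]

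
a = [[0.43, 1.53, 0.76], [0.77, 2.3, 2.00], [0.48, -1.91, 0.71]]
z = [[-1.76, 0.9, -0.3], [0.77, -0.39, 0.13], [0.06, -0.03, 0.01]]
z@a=[[-0.21,-0.05,0.25],  [0.09,0.03,-0.10],  [0.01,0.00,-0.01]]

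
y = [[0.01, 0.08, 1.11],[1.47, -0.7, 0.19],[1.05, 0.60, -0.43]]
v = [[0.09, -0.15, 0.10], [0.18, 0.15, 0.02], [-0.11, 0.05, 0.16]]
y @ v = [[-0.11,0.07,0.18], [-0.01,-0.32,0.16], [0.25,-0.09,0.05]]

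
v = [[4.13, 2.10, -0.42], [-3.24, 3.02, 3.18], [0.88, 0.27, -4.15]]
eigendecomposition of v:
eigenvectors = [[-0.14-0.63j, (-0.14+0.63j), (0.14+0j)],[0.76+0.00j, 0.76-0.00j, -0.35+0.00j],[(-0.01-0.07j), (-0.01+0.07j), 0.93+0.00j]]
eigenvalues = [(3.56+2.41j), (3.56-2.41j), (-4.12+0j)]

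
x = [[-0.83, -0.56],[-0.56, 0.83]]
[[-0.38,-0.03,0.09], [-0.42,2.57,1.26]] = x@[[0.55, -1.41, -0.78],[-0.14, 2.14, 0.99]]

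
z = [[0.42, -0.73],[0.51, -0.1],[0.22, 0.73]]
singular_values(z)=[1.07, 0.65]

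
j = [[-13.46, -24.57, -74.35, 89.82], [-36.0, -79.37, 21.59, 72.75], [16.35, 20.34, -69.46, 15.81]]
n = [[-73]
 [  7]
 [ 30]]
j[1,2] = 21.59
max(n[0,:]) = -73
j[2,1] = 20.34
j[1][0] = -36.0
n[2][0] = 30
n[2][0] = 30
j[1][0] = -36.0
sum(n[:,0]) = -36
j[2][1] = 20.34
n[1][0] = 7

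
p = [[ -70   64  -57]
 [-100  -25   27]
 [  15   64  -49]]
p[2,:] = [15, 64, -49]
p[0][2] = -57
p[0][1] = 64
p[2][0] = 15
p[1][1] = -25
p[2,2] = -49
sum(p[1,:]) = -98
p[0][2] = -57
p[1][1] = -25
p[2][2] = -49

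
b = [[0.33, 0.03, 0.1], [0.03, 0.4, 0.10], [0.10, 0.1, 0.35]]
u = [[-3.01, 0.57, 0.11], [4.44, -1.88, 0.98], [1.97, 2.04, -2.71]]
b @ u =[[-0.66, 0.34, -0.21], [1.88, -0.53, 0.12], [0.83, 0.58, -0.84]]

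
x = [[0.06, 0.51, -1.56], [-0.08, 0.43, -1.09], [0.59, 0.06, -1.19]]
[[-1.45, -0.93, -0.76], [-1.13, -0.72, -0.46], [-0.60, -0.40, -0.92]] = x @ [[0.4, 0.16, -0.25], [-0.88, -0.68, 0.61], [0.66, 0.38, 0.68]]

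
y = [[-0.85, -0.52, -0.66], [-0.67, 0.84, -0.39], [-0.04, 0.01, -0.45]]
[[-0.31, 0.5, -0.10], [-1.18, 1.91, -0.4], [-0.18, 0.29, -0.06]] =y@[[0.59, -0.95, 0.20], [-0.78, 1.27, -0.27], [0.32, -0.53, 0.11]]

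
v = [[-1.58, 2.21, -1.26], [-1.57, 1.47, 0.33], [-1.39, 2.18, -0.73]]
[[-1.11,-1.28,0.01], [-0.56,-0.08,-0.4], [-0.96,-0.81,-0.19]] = v @ [[0.15, 0.27, -0.07], [-0.27, 0.06, -0.26], [0.22, 0.78, -0.38]]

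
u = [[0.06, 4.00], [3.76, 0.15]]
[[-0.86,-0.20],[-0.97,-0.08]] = u @ [[-0.25, -0.02], [-0.21, -0.05]]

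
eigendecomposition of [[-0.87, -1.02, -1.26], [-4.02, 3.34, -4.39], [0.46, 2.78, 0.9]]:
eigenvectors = [[(0.75+0j),-0.37+0.10j,-0.37-0.10j], [(0.05+0j),(0.24+0.55j),0.24-0.55j], [(-0.65+0j),0.71+0.00j,(0.71-0j)]]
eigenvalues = [(0.15+0j), (1.61+2.22j), (1.61-2.22j)]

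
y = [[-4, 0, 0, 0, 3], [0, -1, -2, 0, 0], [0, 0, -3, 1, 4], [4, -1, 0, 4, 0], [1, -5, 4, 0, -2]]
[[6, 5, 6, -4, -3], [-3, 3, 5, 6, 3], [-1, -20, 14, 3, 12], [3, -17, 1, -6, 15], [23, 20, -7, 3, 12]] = y@[[0, -5, 0, 1, 3], [-3, -3, -1, -2, -3], [3, 0, -2, -2, 0], [0, 0, 0, -3, 0], [2, -5, 2, 0, 3]]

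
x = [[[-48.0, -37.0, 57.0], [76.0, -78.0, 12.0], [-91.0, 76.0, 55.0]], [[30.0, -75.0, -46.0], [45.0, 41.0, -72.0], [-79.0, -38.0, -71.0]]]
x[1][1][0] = 45.0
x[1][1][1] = 41.0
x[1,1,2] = -72.0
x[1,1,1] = 41.0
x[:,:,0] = [[-48.0, 76.0, -91.0], [30.0, 45.0, -79.0]]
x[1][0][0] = 30.0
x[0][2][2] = 55.0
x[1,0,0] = 30.0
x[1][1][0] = 45.0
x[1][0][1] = -75.0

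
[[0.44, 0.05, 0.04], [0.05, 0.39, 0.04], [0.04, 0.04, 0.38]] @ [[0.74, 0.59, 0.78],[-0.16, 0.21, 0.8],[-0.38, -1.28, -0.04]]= [[0.30,0.22,0.38], [-0.04,0.06,0.35], [-0.12,-0.45,0.05]]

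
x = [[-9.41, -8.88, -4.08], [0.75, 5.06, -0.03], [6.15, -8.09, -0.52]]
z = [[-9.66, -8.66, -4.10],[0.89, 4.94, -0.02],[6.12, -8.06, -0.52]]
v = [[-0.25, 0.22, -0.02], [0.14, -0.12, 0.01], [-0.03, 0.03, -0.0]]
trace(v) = -0.37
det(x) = 176.94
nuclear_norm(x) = 25.86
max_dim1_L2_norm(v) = 0.33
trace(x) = -4.87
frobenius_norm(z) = 17.69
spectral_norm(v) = 0.38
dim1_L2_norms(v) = [0.33, 0.18, 0.04]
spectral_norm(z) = 14.32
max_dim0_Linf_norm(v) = 0.25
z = x + v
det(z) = 176.79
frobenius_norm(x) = 17.71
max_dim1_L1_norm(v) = 0.49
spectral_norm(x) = 14.37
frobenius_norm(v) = 0.38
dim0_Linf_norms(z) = [9.66, 8.66, 4.1]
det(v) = -0.00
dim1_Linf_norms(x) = [9.41, 5.06, 8.09]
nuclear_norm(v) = 0.39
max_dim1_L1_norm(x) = 22.37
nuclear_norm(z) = 25.84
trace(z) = -5.24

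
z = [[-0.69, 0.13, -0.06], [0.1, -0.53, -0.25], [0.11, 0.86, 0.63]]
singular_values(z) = [1.21, 0.72, 0.07]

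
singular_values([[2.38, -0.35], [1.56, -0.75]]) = [2.93, 0.42]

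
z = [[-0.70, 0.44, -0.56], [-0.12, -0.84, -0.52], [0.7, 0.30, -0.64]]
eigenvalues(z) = [(-0.59+0.8j), (-0.59-0.8j), (-0.99+0j)]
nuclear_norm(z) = 2.99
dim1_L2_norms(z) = [1.0, 1.0, 0.99]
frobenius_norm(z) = 1.73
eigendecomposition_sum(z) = [[(-0.22+0.3j), (0.02+0.26j), -0.37-0.16j], [(-0.26+0.06j), -0.11+0.15j, (-0.12-0.26j)], [0.26+0.30j, 0.29+0.04j, (-0.26+0.35j)]] + [[-0.22-0.30j,(0.02-0.26j),(-0.37+0.16j)], [-0.26-0.06j,-0.11-0.15j,-0.12+0.26j], [(0.26-0.3j),(0.29-0.04j),(-0.26-0.35j)]] + [[(-0.26+0j), 0.40+0.00j, 0.18+0.00j], [(0.4-0j), (-0.61-0j), -0.27-0.00j], [0.18-0.00j, -0.27-0.00j, -0.12-0.00j]]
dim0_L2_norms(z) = [1.0, 0.99, 1.0]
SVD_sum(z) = [[-0.63, -0.08, -0.57], [-0.38, -0.05, -0.34], [0.09, 0.01, 0.08]] + [[0.14, 0.29, -0.19], [-0.16, -0.34, 0.22], [0.29, 0.64, -0.41]] + [[-0.2,0.22,0.2], [0.42,-0.45,-0.4], [0.32,-0.35,-0.31]]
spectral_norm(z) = 1.00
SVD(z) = [[-0.85, -0.38, 0.36],  [-0.51, 0.44, -0.74],  [0.12, -0.81, -0.57]] @ diag([1.0002485115664224, 0.9957500416501058, 0.9925647433104653]) @ [[0.74, 0.09, 0.67], [-0.36, -0.78, 0.51], [-0.57, 0.61, 0.55]]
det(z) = -0.99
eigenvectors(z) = [[(0.13+0.59j), (0.13-0.59j), -0.51+0.00j], [(-0.21+0.39j), (-0.21-0.39j), (0.78+0j)], [0.66+0.00j, 0.66-0.00j, (0.35+0j)]]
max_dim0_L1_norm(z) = 1.72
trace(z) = -2.18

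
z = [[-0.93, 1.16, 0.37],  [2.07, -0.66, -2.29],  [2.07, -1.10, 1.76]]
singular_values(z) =[3.51, 2.85, 0.66]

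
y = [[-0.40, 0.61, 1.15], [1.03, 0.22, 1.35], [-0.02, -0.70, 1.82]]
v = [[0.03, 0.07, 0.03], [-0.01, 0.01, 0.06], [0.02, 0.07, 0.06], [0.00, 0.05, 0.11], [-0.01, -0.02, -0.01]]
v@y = [[0.06, 0.01, 0.18], [0.01, -0.05, 0.11], [0.06, -0.01, 0.23], [0.05, -0.07, 0.27], [-0.02, -0.0, -0.06]]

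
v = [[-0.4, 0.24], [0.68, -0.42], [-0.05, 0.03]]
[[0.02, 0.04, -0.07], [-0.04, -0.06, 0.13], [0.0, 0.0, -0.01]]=v@ [[-0.04,-0.19,0.21], [0.02,-0.17,0.04]]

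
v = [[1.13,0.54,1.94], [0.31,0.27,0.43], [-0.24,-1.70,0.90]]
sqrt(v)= [[(0.91+0.01j),(1.23-0.04j),(0.9-0j)], [(0.23-0j),(0.41+0.02j),(0.15+0j)], [0.02-0.01j,(-1.2+0.02j),(1.03+0j)]]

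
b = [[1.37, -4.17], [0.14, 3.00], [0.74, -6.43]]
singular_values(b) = [8.32, 0.97]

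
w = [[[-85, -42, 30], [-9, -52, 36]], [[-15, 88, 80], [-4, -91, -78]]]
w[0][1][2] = 36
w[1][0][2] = 80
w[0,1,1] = -52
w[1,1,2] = -78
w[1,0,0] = -15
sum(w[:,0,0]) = -100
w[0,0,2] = 30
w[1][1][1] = -91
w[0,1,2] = 36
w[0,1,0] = -9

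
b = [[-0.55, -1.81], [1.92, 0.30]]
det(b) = 3.310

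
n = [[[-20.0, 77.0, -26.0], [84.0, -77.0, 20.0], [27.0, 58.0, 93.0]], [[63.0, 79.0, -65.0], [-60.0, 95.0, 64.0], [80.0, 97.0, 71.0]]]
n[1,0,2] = -65.0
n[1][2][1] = 97.0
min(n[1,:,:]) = -65.0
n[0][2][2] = 93.0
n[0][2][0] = 27.0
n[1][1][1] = 95.0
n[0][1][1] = -77.0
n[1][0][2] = -65.0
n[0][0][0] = -20.0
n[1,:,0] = [63.0, -60.0, 80.0]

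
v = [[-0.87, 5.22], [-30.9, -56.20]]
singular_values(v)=[64.27, 3.27]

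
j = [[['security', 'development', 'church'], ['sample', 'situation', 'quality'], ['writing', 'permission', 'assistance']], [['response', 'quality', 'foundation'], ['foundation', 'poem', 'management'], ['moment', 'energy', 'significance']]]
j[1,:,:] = [['response', 'quality', 'foundation'], ['foundation', 'poem', 'management'], ['moment', 'energy', 'significance']]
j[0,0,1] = 'development'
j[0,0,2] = 'church'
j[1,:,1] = ['quality', 'poem', 'energy']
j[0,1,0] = 'sample'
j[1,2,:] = ['moment', 'energy', 'significance']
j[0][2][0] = 'writing'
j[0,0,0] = 'security'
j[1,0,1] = 'quality'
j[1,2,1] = 'energy'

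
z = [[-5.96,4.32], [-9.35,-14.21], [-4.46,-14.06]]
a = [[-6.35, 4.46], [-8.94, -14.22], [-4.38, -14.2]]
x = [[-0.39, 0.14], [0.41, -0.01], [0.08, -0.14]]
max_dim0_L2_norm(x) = 0.57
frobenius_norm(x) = 0.60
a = z + x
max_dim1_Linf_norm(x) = 0.41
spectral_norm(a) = 22.28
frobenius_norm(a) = 23.73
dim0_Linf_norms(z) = [9.35, 14.21]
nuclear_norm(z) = 30.21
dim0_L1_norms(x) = [0.88, 0.29]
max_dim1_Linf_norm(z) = 14.21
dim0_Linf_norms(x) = [0.41, 0.14]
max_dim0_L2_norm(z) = 20.45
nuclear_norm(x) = 0.74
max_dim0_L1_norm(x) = 0.88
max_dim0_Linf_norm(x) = 0.41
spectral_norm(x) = 0.59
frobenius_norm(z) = 23.69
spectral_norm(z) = 22.34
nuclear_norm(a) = 30.45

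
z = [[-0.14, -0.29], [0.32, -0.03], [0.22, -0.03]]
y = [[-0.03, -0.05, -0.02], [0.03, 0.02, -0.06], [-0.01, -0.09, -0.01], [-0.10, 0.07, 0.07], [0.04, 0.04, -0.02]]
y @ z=[[-0.02, 0.01], [-0.01, -0.01], [-0.03, 0.01], [0.05, 0.02], [0.00, -0.01]]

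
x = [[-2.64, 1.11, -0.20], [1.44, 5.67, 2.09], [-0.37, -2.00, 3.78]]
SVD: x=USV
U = [[-0.08, -0.16, -0.98], [-0.98, 0.2, 0.04], [0.19, 0.97, -0.17]]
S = [6.29, 4.23, 2.79]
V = [[-0.20, -0.96, -0.21], [0.08, -0.23, 0.97], [0.98, -0.18, -0.12]]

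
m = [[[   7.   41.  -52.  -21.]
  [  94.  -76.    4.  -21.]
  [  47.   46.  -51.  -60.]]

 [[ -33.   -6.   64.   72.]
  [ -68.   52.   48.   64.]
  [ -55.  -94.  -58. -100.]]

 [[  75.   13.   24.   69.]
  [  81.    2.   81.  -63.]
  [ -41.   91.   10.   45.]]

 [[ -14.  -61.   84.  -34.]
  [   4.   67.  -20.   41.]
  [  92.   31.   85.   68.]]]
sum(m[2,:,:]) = 387.0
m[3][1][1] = 67.0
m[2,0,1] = 13.0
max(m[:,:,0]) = 94.0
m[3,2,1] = 31.0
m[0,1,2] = 4.0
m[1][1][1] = 52.0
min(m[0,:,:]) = -76.0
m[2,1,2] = 81.0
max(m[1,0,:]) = 72.0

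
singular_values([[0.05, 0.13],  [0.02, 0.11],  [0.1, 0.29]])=[0.35, 0.02]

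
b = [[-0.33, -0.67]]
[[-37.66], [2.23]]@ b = [[12.43, 25.23], [-0.74, -1.49]]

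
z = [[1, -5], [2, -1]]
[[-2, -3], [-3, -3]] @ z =[[-8, 13], [-9, 18]]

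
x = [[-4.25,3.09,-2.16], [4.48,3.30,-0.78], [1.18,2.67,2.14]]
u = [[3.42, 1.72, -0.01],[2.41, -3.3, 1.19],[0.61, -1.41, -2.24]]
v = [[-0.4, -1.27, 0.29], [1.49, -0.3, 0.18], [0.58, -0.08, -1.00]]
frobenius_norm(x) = 8.77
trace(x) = 1.19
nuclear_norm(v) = 3.97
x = v @ u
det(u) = 41.57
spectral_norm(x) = 6.53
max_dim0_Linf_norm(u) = 3.42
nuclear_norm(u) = 10.70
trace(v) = -1.70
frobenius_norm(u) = 6.34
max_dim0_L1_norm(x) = 9.91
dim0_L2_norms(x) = [6.29, 5.25, 3.14]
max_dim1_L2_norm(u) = 4.26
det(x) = -88.76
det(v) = -2.13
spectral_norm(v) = 1.68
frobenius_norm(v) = 2.35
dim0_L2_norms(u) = [4.23, 3.98, 2.54]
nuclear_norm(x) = 14.37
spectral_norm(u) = 4.49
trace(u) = -2.12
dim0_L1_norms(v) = [2.47, 1.65, 1.47]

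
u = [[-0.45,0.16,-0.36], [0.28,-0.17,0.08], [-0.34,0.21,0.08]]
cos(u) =[[0.82, 0.08, -0.07],[0.10, 0.96, 0.05],[-0.09, 0.03, 0.93]]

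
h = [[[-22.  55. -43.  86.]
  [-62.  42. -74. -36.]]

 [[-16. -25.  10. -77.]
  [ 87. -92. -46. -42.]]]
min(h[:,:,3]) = -77.0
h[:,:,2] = [[-43.0, -74.0], [10.0, -46.0]]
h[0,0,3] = 86.0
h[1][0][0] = -16.0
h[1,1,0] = 87.0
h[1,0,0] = -16.0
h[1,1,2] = -46.0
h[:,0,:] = [[-22.0, 55.0, -43.0, 86.0], [-16.0, -25.0, 10.0, -77.0]]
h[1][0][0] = -16.0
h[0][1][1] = 42.0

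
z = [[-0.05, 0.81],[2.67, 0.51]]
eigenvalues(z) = [-1.27, 1.73]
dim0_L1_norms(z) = [2.72, 1.32]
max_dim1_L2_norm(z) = 2.72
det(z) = -2.19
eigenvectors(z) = [[-0.55, -0.41], [0.83, -0.91]]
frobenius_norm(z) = 2.84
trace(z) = 0.46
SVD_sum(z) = [[0.11,0.02],[2.66,0.54]] + [[-0.16, 0.79],[0.01, -0.03]]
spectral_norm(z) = 2.72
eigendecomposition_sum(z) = [[-0.75, 0.34], [1.13, -0.52]] + [[0.7, 0.47], [1.54, 1.03]]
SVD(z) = [[0.04, 1.00], [1.0, -0.04]] @ diag([2.7204035369646156, 0.8043659590450173]) @ [[0.98, 0.2], [-0.20, 0.98]]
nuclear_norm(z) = 3.52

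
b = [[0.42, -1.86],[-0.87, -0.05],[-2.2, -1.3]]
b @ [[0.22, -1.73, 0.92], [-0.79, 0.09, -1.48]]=[[1.56, -0.89, 3.14],[-0.15, 1.5, -0.73],[0.54, 3.69, -0.10]]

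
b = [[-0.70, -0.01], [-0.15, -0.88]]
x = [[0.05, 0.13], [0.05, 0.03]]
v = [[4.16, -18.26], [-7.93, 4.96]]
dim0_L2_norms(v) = [8.95, 18.92]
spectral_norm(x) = 0.15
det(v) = -124.17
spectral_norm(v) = 19.99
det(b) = 0.61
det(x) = -0.01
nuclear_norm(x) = 0.18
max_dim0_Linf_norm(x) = 0.13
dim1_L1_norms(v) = [22.42, 12.89]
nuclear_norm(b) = 1.59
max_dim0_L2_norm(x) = 0.13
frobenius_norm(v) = 20.93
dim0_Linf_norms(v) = [7.93, 18.26]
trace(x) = 0.08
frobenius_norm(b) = 1.13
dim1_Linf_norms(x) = [0.13, 0.05]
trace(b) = -1.58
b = v @ x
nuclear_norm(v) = 26.20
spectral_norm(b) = 0.91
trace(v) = 9.12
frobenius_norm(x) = 0.15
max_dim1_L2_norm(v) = 18.73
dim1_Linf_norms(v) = [18.26, 7.93]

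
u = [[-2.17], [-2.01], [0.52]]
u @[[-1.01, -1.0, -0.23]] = [[2.19, 2.17, 0.5], [2.03, 2.01, 0.46], [-0.53, -0.52, -0.12]]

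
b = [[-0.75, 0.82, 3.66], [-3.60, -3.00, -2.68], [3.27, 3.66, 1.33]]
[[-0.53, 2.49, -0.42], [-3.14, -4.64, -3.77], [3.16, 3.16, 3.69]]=b @ [[0.70,  0.75,  0.82], [0.26,  -0.12,  0.28], [-0.06,  0.86,  -0.01]]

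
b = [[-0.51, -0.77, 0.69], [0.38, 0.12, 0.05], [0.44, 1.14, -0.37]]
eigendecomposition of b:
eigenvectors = [[(-0.24+0j),0.80+0.00j,(0.8-0j)],[-0.48+0.00j,-0.31-0.18j,(-0.31+0.18j)],[-0.85+0.00j,-0.42+0.23j,-0.42-0.23j]]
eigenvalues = [(0.4+0j), (-0.58+0.37j), (-0.58-0.37j)]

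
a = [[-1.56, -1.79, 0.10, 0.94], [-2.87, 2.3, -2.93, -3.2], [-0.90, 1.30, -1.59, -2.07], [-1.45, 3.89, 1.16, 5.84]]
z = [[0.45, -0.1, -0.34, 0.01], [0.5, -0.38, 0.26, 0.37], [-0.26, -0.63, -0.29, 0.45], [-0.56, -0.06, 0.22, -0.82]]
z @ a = [[-0.12, -1.44, 0.89, 1.51], [-0.46, 0.01, 1.18, 3.31], [1.82, 0.39, 2.80, 5.00], [2.04, -2.04, -1.18, -5.58]]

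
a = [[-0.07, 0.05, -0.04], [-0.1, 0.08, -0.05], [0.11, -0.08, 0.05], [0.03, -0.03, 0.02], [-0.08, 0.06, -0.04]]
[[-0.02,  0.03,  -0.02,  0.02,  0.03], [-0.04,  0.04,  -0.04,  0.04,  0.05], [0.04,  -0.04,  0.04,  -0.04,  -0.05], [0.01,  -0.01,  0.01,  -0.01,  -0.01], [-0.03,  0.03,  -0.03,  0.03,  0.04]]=a @[[0.43, -0.10, 0.1, -0.13, -0.36], [-0.52, 0.34, -0.33, 0.32, 0.55], [-0.92, -0.06, 0.02, 0.07, 0.62]]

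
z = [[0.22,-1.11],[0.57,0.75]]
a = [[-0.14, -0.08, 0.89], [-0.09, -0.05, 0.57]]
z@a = [[0.07, 0.04, -0.44],[-0.15, -0.08, 0.93]]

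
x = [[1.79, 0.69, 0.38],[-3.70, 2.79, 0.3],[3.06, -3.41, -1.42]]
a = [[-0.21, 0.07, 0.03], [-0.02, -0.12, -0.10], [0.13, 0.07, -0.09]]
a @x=[[-0.54, -0.05, -0.1],[0.1, -0.01, 0.10],[-0.30, 0.59, 0.2]]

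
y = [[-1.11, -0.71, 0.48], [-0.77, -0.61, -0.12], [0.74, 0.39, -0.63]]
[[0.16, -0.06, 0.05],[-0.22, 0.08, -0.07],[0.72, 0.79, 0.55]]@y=[[-0.09,-0.06,0.05], [0.13,0.08,-0.07], [-1.0,-0.78,-0.10]]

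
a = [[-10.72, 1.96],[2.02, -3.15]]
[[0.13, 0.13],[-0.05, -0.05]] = a @ [[-0.01, -0.01], [0.01, 0.01]]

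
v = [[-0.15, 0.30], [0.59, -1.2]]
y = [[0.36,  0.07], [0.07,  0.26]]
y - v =[[0.51,  -0.23],[-0.52,  1.46]]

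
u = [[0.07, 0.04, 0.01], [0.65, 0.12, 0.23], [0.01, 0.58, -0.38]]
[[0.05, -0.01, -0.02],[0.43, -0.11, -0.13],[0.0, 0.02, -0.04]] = u@[[0.79,-0.19,-0.27], [-0.19,0.06,0.04], [-0.27,0.04,0.16]]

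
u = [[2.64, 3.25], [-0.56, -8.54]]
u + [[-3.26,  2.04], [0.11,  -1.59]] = [[-0.62, 5.29],[-0.45, -10.13]]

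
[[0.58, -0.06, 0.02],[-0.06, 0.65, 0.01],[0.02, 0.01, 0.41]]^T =[[0.58, -0.06, 0.02], [-0.06, 0.65, 0.01], [0.02, 0.01, 0.41]]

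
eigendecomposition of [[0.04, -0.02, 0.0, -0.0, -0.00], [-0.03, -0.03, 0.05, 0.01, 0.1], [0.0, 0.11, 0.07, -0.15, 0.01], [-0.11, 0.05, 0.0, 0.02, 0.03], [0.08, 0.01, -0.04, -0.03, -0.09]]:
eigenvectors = [[(-0.08+0j), (-0.08+0.07j), (-0.08-0.07j), -0.03-0.20j, (-0.03+0.2j)], [(-0.71+0j), (0.23+0.01j), (0.23-0.01j), -0.13-0.33j, -0.13+0.33j], [(0.38+0j), (0.9+0j), (0.9-0j), (-0.7+0j), (-0.7-0j)], [0.06+0.00j, 0.15-0.17j, (0.15+0.17j), (-0.37-0.21j), -0.37+0.21j], [0.58+0.00j, (-0.25+0.12j), (-0.25-0.12j), (0.36-0.16j), 0.36+0.16j]]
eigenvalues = [(-0.14+0j), (0.07+0.03j), (0.07-0.03j), (0.01+0.01j), (0.01-0.01j)]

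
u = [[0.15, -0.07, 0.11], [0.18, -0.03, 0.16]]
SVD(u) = [[-0.63, -0.78], [-0.78, 0.63]] @ diag([0.31128242869365297, 0.03877176274791808]) @ [[-0.75,0.22,-0.62], [-0.07,0.91,0.40]]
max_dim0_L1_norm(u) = 0.33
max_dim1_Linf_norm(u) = 0.18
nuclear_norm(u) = 0.35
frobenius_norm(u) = 0.31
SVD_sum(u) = [[0.15, -0.04, 0.12], [0.18, -0.05, 0.15]] + [[0.00, -0.03, -0.01],  [-0.0, 0.02, 0.01]]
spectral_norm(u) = 0.31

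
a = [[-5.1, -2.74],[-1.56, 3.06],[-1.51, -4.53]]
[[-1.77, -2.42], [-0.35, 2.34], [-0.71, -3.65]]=a @ [[0.32, 0.05], [0.05, 0.79]]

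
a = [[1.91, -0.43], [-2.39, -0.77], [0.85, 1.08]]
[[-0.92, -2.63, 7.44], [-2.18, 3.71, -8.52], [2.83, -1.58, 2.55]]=a@[[0.09,-1.45,3.76], [2.55,-0.32,-0.60]]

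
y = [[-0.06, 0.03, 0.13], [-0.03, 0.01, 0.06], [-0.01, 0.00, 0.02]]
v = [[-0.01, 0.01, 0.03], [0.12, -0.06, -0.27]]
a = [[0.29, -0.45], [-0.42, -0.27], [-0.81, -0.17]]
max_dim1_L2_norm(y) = 0.15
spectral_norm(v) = 0.30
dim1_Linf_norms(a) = [0.45, 0.42, 0.81]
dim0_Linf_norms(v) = [0.12, 0.06, 0.27]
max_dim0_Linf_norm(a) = 0.81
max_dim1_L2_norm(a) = 0.83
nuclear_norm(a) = 1.50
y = a @ v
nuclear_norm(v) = 0.31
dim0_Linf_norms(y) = [0.06, 0.03, 0.13]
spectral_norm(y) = 0.16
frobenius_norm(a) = 1.10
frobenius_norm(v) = 0.30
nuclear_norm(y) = 0.17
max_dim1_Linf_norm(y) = 0.13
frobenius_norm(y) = 0.16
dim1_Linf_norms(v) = [0.03, 0.27]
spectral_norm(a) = 0.97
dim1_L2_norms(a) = [0.54, 0.5, 0.83]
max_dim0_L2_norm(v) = 0.27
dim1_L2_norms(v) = [0.03, 0.3]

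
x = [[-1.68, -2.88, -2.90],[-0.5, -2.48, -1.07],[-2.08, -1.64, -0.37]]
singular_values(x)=[5.57, 1.51, 0.97]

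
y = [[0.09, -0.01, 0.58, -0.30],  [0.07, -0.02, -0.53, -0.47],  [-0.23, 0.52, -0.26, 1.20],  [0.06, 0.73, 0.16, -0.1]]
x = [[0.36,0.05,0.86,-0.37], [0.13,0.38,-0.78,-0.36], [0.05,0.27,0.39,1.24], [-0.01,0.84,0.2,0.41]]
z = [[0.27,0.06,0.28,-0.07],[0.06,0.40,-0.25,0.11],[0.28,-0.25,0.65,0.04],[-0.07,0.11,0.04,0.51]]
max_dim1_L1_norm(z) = 1.22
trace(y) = -0.29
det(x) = -0.40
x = y + z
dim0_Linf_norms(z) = [0.28, 0.4, 0.65, 0.51]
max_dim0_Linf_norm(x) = 1.24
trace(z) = 1.83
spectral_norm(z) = 0.89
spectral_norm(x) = 1.57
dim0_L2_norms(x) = [0.39, 0.96, 1.24, 1.4]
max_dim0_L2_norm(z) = 0.75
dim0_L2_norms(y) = [0.26, 0.9, 0.84, 1.33]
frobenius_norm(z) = 1.11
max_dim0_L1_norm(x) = 2.38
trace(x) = 1.54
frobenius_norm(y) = 1.83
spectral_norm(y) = 1.46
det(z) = 0.00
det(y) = -0.00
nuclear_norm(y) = 3.02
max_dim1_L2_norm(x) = 1.33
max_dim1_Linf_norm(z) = 0.65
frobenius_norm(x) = 2.14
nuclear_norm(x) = 3.83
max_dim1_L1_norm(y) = 2.21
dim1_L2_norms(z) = [0.4, 0.49, 0.75, 0.53]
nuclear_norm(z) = 1.83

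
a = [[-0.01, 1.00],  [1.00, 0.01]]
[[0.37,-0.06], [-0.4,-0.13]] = a @ [[-0.40, -0.13], [0.37, -0.06]]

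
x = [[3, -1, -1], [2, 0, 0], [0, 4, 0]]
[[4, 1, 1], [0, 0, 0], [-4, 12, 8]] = x @ [[0, 0, 0], [-1, 3, 2], [-3, -4, -3]]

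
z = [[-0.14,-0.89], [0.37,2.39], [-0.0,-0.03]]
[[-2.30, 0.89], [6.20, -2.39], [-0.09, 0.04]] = z @ [[-2.56,2.19], [2.99,-1.34]]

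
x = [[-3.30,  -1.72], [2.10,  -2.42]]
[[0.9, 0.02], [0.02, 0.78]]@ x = [[-2.93, -1.6], [1.57, -1.92]]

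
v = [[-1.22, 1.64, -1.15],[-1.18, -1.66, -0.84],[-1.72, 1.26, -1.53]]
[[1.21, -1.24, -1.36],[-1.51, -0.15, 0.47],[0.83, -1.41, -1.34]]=v@[[0.65,0.44,0.35],[0.77,-0.31,-0.55],[-0.64,0.17,0.03]]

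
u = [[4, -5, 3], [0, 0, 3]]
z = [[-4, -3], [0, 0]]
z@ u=[[-16, 20, -21], [0, 0, 0]]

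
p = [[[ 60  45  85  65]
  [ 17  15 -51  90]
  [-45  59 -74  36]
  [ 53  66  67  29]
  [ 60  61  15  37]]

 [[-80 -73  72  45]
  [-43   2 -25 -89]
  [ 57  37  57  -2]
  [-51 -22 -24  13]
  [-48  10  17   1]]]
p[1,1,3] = -89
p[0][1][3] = 90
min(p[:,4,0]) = -48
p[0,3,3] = 29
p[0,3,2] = 67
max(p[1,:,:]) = 72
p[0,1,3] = 90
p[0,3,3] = 29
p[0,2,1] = 59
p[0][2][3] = 36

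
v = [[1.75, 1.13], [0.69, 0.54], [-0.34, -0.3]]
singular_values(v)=[2.3, 0.09]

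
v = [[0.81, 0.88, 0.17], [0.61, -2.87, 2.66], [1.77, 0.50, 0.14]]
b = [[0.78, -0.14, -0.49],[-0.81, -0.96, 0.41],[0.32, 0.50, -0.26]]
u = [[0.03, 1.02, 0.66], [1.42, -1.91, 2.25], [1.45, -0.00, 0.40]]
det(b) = 0.09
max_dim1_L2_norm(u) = 3.28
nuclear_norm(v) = 6.53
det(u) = 4.55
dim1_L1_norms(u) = [1.71, 5.58, 1.85]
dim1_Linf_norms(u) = [1.02, 2.25, 1.45]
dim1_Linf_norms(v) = [0.88, 2.87, 1.77]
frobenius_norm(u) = 3.80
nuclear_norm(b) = 2.39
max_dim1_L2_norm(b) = 1.32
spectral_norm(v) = 3.98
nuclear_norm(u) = 5.75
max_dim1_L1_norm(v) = 6.14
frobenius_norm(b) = 1.74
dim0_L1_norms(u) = [2.9, 2.93, 3.31]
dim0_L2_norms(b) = [1.17, 1.09, 0.69]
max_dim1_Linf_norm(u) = 2.25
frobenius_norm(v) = 4.53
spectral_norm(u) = 3.42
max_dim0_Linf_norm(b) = 0.96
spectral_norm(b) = 1.58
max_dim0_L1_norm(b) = 1.91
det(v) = 3.58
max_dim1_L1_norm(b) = 2.18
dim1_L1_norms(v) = [1.86, 6.14, 2.41]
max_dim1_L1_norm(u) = 5.58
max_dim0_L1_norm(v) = 4.25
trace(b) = -0.44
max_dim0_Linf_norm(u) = 2.25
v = u + b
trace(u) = -1.48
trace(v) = -1.92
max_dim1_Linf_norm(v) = 2.87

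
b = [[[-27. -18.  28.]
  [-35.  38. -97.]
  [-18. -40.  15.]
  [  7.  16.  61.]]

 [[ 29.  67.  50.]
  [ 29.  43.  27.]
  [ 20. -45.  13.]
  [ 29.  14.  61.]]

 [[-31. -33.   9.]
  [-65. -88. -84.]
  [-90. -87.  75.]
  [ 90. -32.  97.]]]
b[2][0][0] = -31.0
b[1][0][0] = 29.0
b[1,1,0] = 29.0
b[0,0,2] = 28.0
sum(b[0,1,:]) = -94.0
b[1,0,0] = 29.0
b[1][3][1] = 14.0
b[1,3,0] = 29.0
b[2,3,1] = -32.0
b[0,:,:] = [[-27.0, -18.0, 28.0], [-35.0, 38.0, -97.0], [-18.0, -40.0, 15.0], [7.0, 16.0, 61.0]]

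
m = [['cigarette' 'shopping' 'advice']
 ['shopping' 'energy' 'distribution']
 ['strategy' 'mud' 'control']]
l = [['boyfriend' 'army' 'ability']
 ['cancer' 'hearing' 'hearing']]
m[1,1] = 'energy'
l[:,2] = ['ability', 'hearing']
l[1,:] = ['cancer', 'hearing', 'hearing']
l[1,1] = 'hearing'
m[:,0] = ['cigarette', 'shopping', 'strategy']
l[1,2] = 'hearing'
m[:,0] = ['cigarette', 'shopping', 'strategy']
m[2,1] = 'mud'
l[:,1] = ['army', 'hearing']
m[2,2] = 'control'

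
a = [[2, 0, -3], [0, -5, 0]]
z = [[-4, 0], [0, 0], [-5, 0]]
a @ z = [[7, 0], [0, 0]]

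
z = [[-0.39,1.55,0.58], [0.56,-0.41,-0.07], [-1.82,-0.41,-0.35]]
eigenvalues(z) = [(-0.41+0.4j), (-0.41-0.4j), (-0.34+0j)]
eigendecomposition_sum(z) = [[(-0.22+0.25j), 0.55+1.10j, (0.22+0.39j)], [0.42+0.09j, (0.88-1.31j), (0.29-0.49j)], [(-1.28-0.41j), (-3.12+3.86j), -1.06+1.46j]] + [[-0.22-0.25j, (0.55-1.1j), (0.22-0.39j)], [0.42-0.09j, (0.88+1.31j), 0.29+0.49j], [(-1.28+0.41j), -3.12-3.86j, -1.06-1.46j]] + [[(0.06-0j), (0.45-0j), 0.14-0.00j], [(-0.28+0j), (-2.17+0j), (-0.66+0j)], [(0.74-0j), 5.83-0.00j, (1.77-0j)]]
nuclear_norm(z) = 3.76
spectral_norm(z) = 1.95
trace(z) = -1.15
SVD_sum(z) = [[-0.25,-0.01,-0.03], [0.53,0.02,0.07], [-1.85,-0.08,-0.23]] + [[-0.14,  1.56,  0.60], [0.04,  -0.42,  -0.16], [0.03,  -0.33,  -0.13]] + [[-0.0, -0.00, 0.01],  [-0.00, -0.01, 0.03],  [-0.00, -0.0, 0.01]]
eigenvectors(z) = [[(0.1-0.21j), (0.1+0.21j), (-0.07+0j)], [(-0.29+0.03j), (-0.29-0.03j), (0.35+0j)], [(0.93+0j), 0.93-0.00j, -0.93+0.00j]]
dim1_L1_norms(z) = [2.52, 1.04, 2.58]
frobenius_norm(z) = 2.64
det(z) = -0.11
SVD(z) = [[-0.13,  -0.95,  0.3], [0.27,  0.25,  0.93], [-0.95,  0.2,  0.22]] @ diag([1.95461248859339, 1.7773849304752705, 0.031509178887660604]) @ [[0.99, 0.04, 0.12],[0.08, -0.93, -0.36],[-0.10, -0.37, 0.93]]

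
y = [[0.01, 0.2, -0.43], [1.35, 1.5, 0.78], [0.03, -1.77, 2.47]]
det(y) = 0.44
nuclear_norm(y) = 5.30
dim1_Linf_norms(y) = [0.43, 1.5, 2.47]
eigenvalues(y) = [(0.1+0j), (1.94+0.85j), (1.94-0.85j)]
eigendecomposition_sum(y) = [[(0.11-0j),  0.01+0.00j,  0.02+0.00j], [(-0.07+0j),  -0.00+0.00j,  -0.01-0.00j], [-0.06+0.00j,  -0.00+0.00j,  (-0.01-0j)]] + [[(-0.05-0.26j), (0.1-0.4j), (-0.22+0.03j)], [0.71+0.41j, 0.75+1.05j, (0.4-0.58j)], [(0.04+1.46j), (-0.88+2.11j), (1.24+0.06j)]] + [[(-0.05+0.26j), (0.1+0.4j), -0.22-0.03j], [0.71-0.41j, 0.75-1.05j, 0.40+0.58j], [0.04-1.46j, -0.88-2.11j, 1.24-0.06j]]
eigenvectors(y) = [[-0.76+0.00j, -0.15+0.03j, (-0.15-0.03j)], [(0.51+0j), (0.25-0.41j), 0.25+0.41j], [0.39+0.00j, (0.86+0j), 0.86-0.00j]]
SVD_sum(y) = [[0.02,0.29,-0.35], [0.02,0.27,-0.33], [-0.15,-1.93,2.33]] + [[-0.06,-0.06,-0.05], [1.33,1.23,1.11], [0.18,0.16,0.15]] + [[0.05, -0.03, -0.02],[0.0, -0.0, -0.0],[0.01, -0.01, -0.00]]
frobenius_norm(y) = 3.76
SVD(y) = [[-0.15, -0.05, -0.99],[-0.14, 0.99, -0.03],[0.98, 0.13, -0.15]] @ diag([3.089672440165969, 2.14247437811501, 0.06578564888762317]) @ [[-0.05, -0.64, 0.77], [0.63, 0.58, 0.52], [-0.78, 0.51, 0.37]]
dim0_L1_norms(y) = [1.39, 3.47, 3.68]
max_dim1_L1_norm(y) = 4.27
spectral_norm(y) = 3.09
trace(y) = 3.98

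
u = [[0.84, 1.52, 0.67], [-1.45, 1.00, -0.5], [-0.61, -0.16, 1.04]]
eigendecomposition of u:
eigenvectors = [[(0.72+0j), 0.72-0.00j, (-0.22+0j)], [-0.01+0.64j, (-0.01-0.64j), -0.44+0.00j], [(-0.02+0.27j), (-0.02-0.27j), 0.87+0.00j]]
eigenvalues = [(0.8+1.61j), (0.8-1.61j), (1.27+0j)]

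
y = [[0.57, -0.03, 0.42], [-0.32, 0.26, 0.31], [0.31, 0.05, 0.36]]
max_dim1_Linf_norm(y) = 0.57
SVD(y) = [[-0.83, 0.05, -0.55], [0.08, -0.98, -0.20], [-0.55, -0.21, 0.81]] @ diag([0.8497289426839921, 0.5238623868147878, 0.005378070830543228]) @ [[-0.79,  0.02,  -0.61], [0.52,  -0.51,  -0.69], [0.33,  0.86,  -0.39]]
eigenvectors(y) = [[0.83, -0.33, -0.16], [-0.18, -0.86, 0.98], [0.52, 0.4, 0.15]]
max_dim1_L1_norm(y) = 1.02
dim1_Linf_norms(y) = [0.57, 0.32, 0.36]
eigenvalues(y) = [0.84, -0.01, 0.36]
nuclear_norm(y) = 1.38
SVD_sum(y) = [[0.56, -0.02, 0.44], [-0.05, 0.0, -0.04], [0.37, -0.01, 0.29]] + [[0.01, -0.01, -0.02], [-0.27, 0.26, 0.35], [-0.06, 0.06, 0.08]] + [[-0.00, -0.0, 0.0], [-0.0, -0.0, 0.0], [0.00, 0.00, -0.00]]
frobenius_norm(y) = 1.00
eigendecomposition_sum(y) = [[0.54, 0.01, 0.48], [-0.12, -0.0, -0.11], [0.34, 0.01, 0.3]] + [[-0.0, -0.0, 0.00], [-0.01, -0.00, 0.01], [0.00, 0.00, -0.0]] + [[0.03, -0.04, -0.07], [-0.20, 0.27, 0.41], [-0.03, 0.04, 0.06]]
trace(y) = 1.19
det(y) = -0.00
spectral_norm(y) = 0.85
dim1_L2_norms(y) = [0.71, 0.52, 0.48]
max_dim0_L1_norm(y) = 1.2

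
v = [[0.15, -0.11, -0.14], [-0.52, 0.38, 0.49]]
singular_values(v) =[0.84, 0.0]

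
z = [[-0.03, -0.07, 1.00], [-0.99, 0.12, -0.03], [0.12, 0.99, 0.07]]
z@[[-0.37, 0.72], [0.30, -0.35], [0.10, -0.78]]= [[0.09, -0.78], [0.4, -0.73], [0.26, -0.31]]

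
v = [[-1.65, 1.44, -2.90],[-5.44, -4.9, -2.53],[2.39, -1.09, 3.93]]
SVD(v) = [[-0.26,  -0.58,  -0.77], [-0.88,  0.48,  -0.07], [0.41,  0.66,  -0.64]] @ diag([8.422820398821214, 4.957993047994874, 0.1734977384169272]) @ [[0.73, 0.41, 0.54], [-0.01, -0.79, 0.62], [0.68, -0.46, -0.57]]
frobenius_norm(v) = 9.78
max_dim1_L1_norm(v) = 12.87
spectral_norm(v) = 8.42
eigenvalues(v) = [-3.63, -1.0, 2.0]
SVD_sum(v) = [[-1.60, -0.90, -1.19], [-5.40, -3.04, -4.00], [2.51, 1.41, 1.86]] + [[0.04, 2.28, -1.79], [-0.03, -1.87, 1.46], [-0.05, -2.56, 2.01]] + [[-0.09, 0.06, 0.08], [-0.01, 0.01, 0.01], [-0.08, 0.05, 0.06]]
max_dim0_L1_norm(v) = 9.48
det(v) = 7.25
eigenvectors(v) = [[0.32, -0.65, -0.57],[-0.92, 0.61, 0.16],[-0.23, 0.45, 0.8]]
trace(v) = -2.62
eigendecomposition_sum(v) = [[3.03, 1.89, 1.8], [-8.59, -5.36, -5.09], [-2.2, -1.37, -1.30]] + [[-2.78, -0.5, -1.89], [2.62, 0.47, 1.78], [1.93, 0.34, 1.31]] + [[-1.9, 0.05, -2.81], [0.53, -0.01, 0.77], [2.66, -0.06, 3.92]]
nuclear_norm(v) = 13.55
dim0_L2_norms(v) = [6.17, 5.22, 5.5]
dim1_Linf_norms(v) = [2.9, 5.44, 3.93]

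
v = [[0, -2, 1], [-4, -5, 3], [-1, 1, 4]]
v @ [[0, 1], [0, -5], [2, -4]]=[[2, 6], [6, 9], [8, -22]]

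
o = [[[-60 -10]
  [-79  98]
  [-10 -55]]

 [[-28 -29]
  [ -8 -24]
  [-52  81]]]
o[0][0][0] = -60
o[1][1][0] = -8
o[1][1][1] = -24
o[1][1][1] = -24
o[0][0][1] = -10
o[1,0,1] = -29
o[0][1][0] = -79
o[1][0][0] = -28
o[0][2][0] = -10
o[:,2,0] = [-10, -52]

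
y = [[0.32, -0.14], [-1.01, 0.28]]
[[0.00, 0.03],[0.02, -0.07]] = y @ [[-0.08,  0.06], [-0.21,  -0.05]]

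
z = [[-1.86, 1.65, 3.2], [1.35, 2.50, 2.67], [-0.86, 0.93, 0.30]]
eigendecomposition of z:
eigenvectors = [[(-0.68+0j), -0.68-0.00j, (0.38+0j)], [0.35+0.39j, 0.35-0.39j, 0.91+0.00j], [-0.30-0.42j, (-0.3+0.42j), 0.16+0.00j]]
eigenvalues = [(-1.3+1.03j), (-1.3-1.03j), (3.53+0j)]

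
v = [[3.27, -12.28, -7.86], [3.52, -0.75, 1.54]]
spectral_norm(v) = 14.95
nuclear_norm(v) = 18.82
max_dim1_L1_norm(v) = 23.41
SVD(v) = [[-1.00, -0.04],[-0.04, 1.00]] @ diag([14.954172743760626, 3.8688651501140274]) @ [[-0.23, 0.82, 0.52], [0.87, -0.06, 0.48]]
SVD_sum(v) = [[3.41, -12.29, -7.78], [0.14, -0.51, -0.32]] + [[-0.14, 0.01, -0.08], [3.38, -0.24, 1.86]]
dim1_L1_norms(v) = [23.41, 5.81]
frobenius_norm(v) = 15.45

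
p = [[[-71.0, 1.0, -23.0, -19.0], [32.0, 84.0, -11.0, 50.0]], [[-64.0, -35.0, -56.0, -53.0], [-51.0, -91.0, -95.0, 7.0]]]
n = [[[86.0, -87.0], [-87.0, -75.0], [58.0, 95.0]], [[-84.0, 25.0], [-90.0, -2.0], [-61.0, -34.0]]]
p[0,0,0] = -71.0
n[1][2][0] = -61.0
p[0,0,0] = -71.0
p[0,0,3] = -19.0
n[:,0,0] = [86.0, -84.0]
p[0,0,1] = 1.0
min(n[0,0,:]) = -87.0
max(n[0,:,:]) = 95.0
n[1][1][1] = -2.0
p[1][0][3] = -53.0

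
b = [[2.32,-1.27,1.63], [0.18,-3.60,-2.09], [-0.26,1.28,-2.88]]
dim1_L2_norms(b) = [3.11, 4.17, 3.16]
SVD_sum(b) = [[0.12, -0.74, -0.34], [0.62, -3.71, -1.7], [-0.00, 0.00, 0.00]] + [[1.17,-0.88,2.35], [-0.23,0.18,-0.47], [-1.25,0.94,-2.51]] + [[1.02, 0.35, -0.38],[-0.20, -0.07, 0.08],[1.00, 0.34, -0.37]]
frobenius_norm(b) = 6.08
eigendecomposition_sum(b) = [[2.25+0.00j, (-0.3+0j), 0.85+0.00j], [0.10+0.00j, (-0.01+0j), 0.04+0.00j], [(-0.09-0j), 0.01-0.00j, (-0.03-0j)]] + [[0.04-0.01j,(-0.48-0.41j),(0.39-0.75j)],[0.04-0.11j,-1.79+0.41j,-1.06-2.20j],[-0.09-0.01j,0.63+1.25j,(-1.42+1.19j)]] + [[0.04+0.01j, (-0.48+0.41j), 0.39+0.75j], [0.04+0.11j, -1.79-0.41j, (-1.06+2.2j)], [(-0.09+0.01j), (0.63-1.25j), -1.42-1.19j]]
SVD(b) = [[0.19,0.68,-0.71], [0.98,-0.14,0.14], [-0.0,-0.72,-0.69]] @ diag([4.203913742262118, 4.0907449607029704, 1.6143156178712261]) @ [[0.15, -0.90, -0.41],[0.42, -0.32, 0.85],[-0.89, -0.30, 0.33]]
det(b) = 27.76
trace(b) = -4.16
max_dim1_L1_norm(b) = 5.87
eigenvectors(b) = [[-1.00+0.00j, 0.16+0.21j, (0.16-0.21j)], [-0.05+0.00j, 0.77+0.00j, 0.77-0.00j], [0.04+0.00j, -0.14-0.57j, (-0.14+0.57j)]]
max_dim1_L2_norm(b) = 4.17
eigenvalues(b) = [(2.2+0j), (-3.18+1.59j), (-3.18-1.59j)]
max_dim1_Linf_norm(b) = 3.6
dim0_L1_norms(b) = [2.76, 6.15, 6.6]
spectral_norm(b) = 4.20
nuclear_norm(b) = 9.91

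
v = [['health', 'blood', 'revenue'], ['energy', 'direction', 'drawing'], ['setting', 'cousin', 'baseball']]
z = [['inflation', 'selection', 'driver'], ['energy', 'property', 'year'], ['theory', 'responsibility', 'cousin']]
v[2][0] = 'setting'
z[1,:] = ['energy', 'property', 'year']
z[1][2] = 'year'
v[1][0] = 'energy'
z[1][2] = 'year'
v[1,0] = 'energy'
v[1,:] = ['energy', 'direction', 'drawing']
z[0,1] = 'selection'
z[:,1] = ['selection', 'property', 'responsibility']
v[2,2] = 'baseball'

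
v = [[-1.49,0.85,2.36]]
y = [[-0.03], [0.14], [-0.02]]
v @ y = [[0.12]]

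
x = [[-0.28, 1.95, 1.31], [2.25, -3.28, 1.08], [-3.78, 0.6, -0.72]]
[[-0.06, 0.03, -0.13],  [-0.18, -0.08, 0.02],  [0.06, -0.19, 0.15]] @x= [[0.58, -0.29, 0.05], [-0.21, -0.08, -0.34], [-1.01, 0.83, -0.23]]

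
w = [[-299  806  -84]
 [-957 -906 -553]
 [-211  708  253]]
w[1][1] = -906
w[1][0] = -957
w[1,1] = -906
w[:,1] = [806, -906, 708]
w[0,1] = 806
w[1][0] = -957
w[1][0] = -957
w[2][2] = 253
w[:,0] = [-299, -957, -211]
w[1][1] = -906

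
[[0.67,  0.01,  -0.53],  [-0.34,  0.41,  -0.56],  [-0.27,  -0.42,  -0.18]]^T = [[0.67, -0.34, -0.27],[0.01, 0.41, -0.42],[-0.53, -0.56, -0.18]]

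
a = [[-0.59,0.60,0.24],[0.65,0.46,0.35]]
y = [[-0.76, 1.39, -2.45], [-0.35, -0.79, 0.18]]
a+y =[[-1.35, 1.99, -2.21], [0.30, -0.33, 0.53]]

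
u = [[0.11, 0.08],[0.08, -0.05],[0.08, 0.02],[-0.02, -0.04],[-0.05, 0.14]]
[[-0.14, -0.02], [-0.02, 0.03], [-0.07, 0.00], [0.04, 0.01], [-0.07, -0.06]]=u@[[-0.74,0.10], [-0.75,-0.38]]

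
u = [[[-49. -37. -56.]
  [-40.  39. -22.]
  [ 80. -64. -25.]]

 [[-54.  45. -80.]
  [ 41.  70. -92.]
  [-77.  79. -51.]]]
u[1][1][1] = 70.0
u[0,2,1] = -64.0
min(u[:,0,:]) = -80.0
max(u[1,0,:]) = 45.0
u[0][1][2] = -22.0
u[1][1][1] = 70.0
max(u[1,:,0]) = 41.0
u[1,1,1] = 70.0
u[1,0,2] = -80.0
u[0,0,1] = -37.0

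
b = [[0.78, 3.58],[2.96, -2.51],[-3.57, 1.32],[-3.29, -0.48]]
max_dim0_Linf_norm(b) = 3.58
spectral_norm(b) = 6.07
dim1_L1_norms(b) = [4.36, 5.47, 4.89, 3.77]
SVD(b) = [[0.15,0.86], [-0.62,-0.23], [0.62,-0.10], [0.45,-0.46]] @ diag([6.065120645967127, 4.152422371322948]) @ [[-0.90,0.44],  [0.44,0.90]]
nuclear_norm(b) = 10.22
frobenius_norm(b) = 7.35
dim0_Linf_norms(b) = [3.57, 3.58]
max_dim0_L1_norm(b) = 10.6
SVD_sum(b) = [[-0.8, 0.39], [3.38, -1.67], [-3.39, 1.68], [-2.45, 1.21]] + [[1.58, 3.19], [-0.42, -0.84], [-0.18, -0.36], [-0.84, -1.69]]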